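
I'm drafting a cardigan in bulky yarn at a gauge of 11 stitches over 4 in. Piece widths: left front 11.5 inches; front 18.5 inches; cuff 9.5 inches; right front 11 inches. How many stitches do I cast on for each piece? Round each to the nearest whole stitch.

left front 32; front 51; cuff 26; right front 30.

Rate = 11/4 = 2.75 sts per in.
left front: 11.5 × 2.75 = 31.62 → 32.
front: 18.5 × 2.75 = 50.88 → 51.
cuff: 9.5 × 2.75 = 26.12 → 26.
right front: 11 × 2.75 = 30.25 → 30.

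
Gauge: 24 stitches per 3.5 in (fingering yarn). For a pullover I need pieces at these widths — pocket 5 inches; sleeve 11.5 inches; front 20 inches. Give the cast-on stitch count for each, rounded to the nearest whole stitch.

Rate = 24/3.5 = 6.857 sts per in.
pocket: 5 × 6.857 = 34.29 → 34.
sleeve: 11.5 × 6.857 = 78.86 → 79.
front: 20 × 6.857 = 137.14 → 137.

pocket 34; sleeve 79; front 137.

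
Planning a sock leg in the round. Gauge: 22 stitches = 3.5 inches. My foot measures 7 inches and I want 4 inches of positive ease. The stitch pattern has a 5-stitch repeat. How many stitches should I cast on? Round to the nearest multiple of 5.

CO 70 sts.

Finished = 7 + 4 = 11 inches.
22 / 3.5 = 6.286 sts/in.
11 × 6.286 = 69.14 sts.
Nearest multiple of 5: 70.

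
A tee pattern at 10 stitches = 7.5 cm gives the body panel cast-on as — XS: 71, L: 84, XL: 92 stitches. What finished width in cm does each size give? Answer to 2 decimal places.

10/7.5 = 1.333 sts per cm.
XS: 71 / 1.333 = 53.250 → 53.25 cm.
L: 84 / 1.333 = 63.000 → 63.00 cm.
XL: 92 / 1.333 = 69.000 → 69.00 cm.

XS 53.25 cm; L 63.00 cm; XL 69.00 cm.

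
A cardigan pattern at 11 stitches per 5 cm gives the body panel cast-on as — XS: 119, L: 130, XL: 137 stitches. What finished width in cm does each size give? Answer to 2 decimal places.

11/5 = 2.2 sts per cm.
XS: 119 / 2.2 = 54.091 → 54.09 cm.
L: 130 / 2.2 = 59.091 → 59.09 cm.
XL: 137 / 2.2 = 62.273 → 62.27 cm.

XS 54.09 cm; L 59.09 cm; XL 62.27 cm.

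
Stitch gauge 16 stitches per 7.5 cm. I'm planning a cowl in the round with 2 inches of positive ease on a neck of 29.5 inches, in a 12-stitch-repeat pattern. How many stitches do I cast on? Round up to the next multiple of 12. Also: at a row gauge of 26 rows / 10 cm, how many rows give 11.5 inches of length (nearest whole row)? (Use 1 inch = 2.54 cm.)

Finished = 29.5 + 2 = 31.5 inches.
31.5 inches × 2.54 = 80.01 cm.
16/7.5 = 2.133 sts per cm; 80.01 × 2.133 = 170.69 sts.
Next multiple of 12 → 180.
11.5 inches = 29.21 cm; × 2.6 = 75.95 → 76 rows.

Cast on 180 stitches; work 76 rows.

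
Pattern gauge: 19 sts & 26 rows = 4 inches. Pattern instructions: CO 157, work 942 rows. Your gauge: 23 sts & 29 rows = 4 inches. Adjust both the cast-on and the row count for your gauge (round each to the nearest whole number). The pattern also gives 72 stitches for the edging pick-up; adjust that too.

Stitches: 157 × 23/19 = 190.05 → 190.
Rows: 942 × 29/26 = 1050.69 → 1051.
edging pick-up: 72 × 23/19 = 87.16 → 87.

Cast on 190 stitches; work 1051 rows; edging pick-up 87 stitches.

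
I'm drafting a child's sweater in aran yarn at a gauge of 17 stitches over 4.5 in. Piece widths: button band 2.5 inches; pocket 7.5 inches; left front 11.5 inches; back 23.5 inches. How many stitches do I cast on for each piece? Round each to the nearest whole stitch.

Rate = 17/4.5 = 3.778 sts per in.
button band: 2.5 × 3.778 = 9.44 → 9.
pocket: 7.5 × 3.778 = 28.33 → 28.
left front: 11.5 × 3.778 = 43.44 → 43.
back: 23.5 × 3.778 = 88.78 → 89.

button band 9; pocket 28; left front 43; back 89.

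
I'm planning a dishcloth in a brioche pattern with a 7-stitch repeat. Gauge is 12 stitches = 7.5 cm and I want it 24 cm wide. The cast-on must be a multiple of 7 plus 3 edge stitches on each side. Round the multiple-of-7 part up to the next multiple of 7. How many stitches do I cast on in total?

12 / 7.5 = 1.6 sts per cm.
24 × 1.6 = 38.40 sts.
Less 6 edge sts → 32.40 for the repeat.
Next multiple of 7: 35.
Add back 6 edge sts → 41.

Cast on 41 stitches.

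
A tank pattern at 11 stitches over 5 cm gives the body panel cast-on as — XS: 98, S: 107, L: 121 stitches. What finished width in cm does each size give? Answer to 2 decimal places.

11/5 = 2.2 sts per cm.
XS: 98 / 2.2 = 44.545 → 44.55 cm.
S: 107 / 2.2 = 48.636 → 48.64 cm.
L: 121 / 2.2 = 55.000 → 55.00 cm.

XS 44.55 cm; S 48.64 cm; L 55.00 cm.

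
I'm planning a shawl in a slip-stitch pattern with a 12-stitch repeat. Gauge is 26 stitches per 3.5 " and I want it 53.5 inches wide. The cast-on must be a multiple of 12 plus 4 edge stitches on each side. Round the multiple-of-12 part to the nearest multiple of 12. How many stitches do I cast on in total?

CO 392 sts.

26 / 3.5 = 7.429 sts per inch.
53.5 × 7.429 = 397.43 sts.
Less 8 edge sts → 389.43 for the repeat.
Nearest multiple of 12: 384.
Add back 8 edge sts → 392.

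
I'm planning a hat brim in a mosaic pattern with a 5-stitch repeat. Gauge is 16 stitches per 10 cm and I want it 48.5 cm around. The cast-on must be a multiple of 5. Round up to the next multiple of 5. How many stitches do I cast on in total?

16 / 10 = 1.6 sts per cm.
48.5 × 1.6 = 77.60 sts.
Next multiple of 5: 80.

80 stitches.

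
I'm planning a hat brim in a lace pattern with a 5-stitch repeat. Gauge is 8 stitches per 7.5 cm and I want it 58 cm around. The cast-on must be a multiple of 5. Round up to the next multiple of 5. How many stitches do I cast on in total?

Cast on 65 stitches.

8 / 7.5 = 1.067 sts per cm.
58 × 1.067 = 61.87 sts.
Next multiple of 5: 65.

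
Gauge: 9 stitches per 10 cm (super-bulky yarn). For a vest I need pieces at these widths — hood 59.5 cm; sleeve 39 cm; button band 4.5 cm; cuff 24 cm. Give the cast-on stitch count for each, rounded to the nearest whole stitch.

hood 54; sleeve 35; button band 4; cuff 22.

Rate = 9/10 = 0.9 sts per cm.
hood: 59.5 × 0.9 = 53.55 → 54.
sleeve: 39 × 0.9 = 35.10 → 35.
button band: 4.5 × 0.9 = 4.05 → 4.
cuff: 24 × 0.9 = 21.60 → 22.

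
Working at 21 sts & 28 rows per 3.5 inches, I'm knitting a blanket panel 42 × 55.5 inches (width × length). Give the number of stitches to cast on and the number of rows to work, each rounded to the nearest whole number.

Stitch gauge = 21/3.5 = 6 sts/in; 42 × 6 = 252.00 → 252 sts.
Row gauge = 28/3.5 = 8 rows/in; 55.5 × 8 = 444.00 → 444 rows.

Cast on 252 stitches and work 444 rows.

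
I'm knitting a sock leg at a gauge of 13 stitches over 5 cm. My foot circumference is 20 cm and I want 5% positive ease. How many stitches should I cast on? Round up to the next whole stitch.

Finished = 20 × 1.05 = 21.00 cm.
13 / 5 = 2.6 sts per cm.
21.00 × 2.6 = 54.60 sts.
→ 55 sts.

CO 55 sts.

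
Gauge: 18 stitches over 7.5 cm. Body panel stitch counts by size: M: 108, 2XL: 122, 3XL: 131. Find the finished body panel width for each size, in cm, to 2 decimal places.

18/7.5 = 2.4 sts per cm.
M: 108 / 2.4 = 45.000 → 45.00 cm.
2XL: 122 / 2.4 = 50.833 → 50.83 cm.
3XL: 131 / 2.4 = 54.583 → 54.58 cm.

M 45.00 cm; 2XL 50.83 cm; 3XL 54.58 cm.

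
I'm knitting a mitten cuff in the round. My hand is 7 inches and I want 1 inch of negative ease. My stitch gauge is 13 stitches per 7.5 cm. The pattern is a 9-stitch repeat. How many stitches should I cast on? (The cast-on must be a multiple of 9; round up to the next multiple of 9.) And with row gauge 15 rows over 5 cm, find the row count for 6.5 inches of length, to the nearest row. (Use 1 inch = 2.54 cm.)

Finished = 7 − 1 = 6 inches.
6 inches × 2.54 = 15.24 cm.
13/7.5 = 1.733 sts per cm; 15.24 × 1.733 = 26.42 sts.
Next multiple of 9 → 27.
6.5 inches = 16.51 cm; × 3 = 49.53 → 50 rows.

Cast on 27 stitches; work 50 rows.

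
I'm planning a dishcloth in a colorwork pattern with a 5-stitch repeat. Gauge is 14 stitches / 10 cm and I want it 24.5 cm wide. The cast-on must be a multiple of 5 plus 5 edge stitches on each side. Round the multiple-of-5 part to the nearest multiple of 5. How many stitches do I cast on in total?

14 / 10 = 1.4 sts per cm.
24.5 × 1.4 = 34.30 sts.
Less 10 edge sts → 24.30 for the repeat.
Nearest multiple of 5: 25.
Add back 10 edge sts → 35.

Cast on 35 stitches.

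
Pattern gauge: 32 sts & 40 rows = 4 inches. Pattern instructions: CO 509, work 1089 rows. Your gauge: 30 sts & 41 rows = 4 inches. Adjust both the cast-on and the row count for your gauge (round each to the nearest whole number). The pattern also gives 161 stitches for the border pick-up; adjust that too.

Cast on 477 stitches; work 1116 rows; border pick-up 151 stitches.

Stitches: 509 × 30/32 = 477.19 → 477.
Rows: 1089 × 41/40 = 1116.22 → 1116.
border pick-up: 161 × 30/32 = 150.94 → 151.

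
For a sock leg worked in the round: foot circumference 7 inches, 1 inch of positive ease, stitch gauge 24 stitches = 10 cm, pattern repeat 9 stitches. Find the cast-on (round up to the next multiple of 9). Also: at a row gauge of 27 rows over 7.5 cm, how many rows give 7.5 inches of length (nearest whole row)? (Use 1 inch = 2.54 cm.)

Cast on 54 stitches; work 69 rows.

Finished = 7 + 1 = 8 inches.
8 inches × 2.54 = 20.32 cm.
24/10 = 2.4 sts per cm; 20.32 × 2.4 = 48.77 sts.
Next multiple of 9 → 54.
7.5 inches = 19.05 cm; × 3.6 = 68.58 → 69 rows.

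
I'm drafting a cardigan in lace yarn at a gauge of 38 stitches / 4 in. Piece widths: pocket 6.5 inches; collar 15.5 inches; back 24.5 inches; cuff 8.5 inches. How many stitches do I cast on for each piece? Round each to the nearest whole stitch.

pocket 62; collar 147; back 233; cuff 81.

Rate = 38/4 = 9.5 sts per in.
pocket: 6.5 × 9.5 = 61.75 → 62.
collar: 15.5 × 9.5 = 147.25 → 147.
back: 24.5 × 9.5 = 232.75 → 233.
cuff: 8.5 × 9.5 = 80.75 → 81.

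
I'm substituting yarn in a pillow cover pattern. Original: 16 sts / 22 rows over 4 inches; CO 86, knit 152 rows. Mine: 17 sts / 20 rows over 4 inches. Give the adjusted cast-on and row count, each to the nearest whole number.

Cast on 91 stitches; work 138 rows.

Stitches: 86 × 17/16 = 91.38 → 91.
Rows: 152 × 20/22 = 138.18 → 138.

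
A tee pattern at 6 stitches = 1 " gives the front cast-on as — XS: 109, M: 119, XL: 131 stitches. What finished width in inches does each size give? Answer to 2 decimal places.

6/1 = 6 sts per in.
XS: 109 / 6 = 18.167 → 18.17 in.
M: 119 / 6 = 19.833 → 19.83 in.
XL: 131 / 6 = 21.833 → 21.83 in.

XS 18.17 inches; M 19.83 inches; XL 21.83 inches.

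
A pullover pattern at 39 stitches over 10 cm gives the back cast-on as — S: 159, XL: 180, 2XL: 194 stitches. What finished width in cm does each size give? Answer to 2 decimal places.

39/10 = 3.9 sts per cm.
S: 159 / 3.9 = 40.769 → 40.77 cm.
XL: 180 / 3.9 = 46.154 → 46.15 cm.
2XL: 194 / 3.9 = 49.744 → 49.74 cm.

S 40.77 cm; XL 46.15 cm; 2XL 49.74 cm.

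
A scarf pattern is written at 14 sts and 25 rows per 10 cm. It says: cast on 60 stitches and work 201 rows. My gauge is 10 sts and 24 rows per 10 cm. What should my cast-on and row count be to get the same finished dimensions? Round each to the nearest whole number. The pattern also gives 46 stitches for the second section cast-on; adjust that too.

Stitches: 60 × 10/14 = 42.86 → 43.
Rows: 201 × 24/25 = 192.96 → 193.
second section cast-on: 46 × 10/14 = 32.86 → 33.

Cast on 43 stitches; work 193 rows; second section cast-on 33 stitches.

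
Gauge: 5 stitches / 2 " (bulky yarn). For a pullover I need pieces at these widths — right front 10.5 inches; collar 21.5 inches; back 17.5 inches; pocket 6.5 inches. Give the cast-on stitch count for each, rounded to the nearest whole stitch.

right front 26; collar 54; back 44; pocket 16.

Rate = 5/2 = 2.5 sts per in.
right front: 10.5 × 2.5 = 26.25 → 26.
collar: 21.5 × 2.5 = 53.75 → 54.
back: 17.5 × 2.5 = 43.75 → 44.
pocket: 6.5 × 2.5 = 16.25 → 16.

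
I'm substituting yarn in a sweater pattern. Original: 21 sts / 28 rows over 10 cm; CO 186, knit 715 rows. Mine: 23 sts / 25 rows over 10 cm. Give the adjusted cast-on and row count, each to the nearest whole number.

Stitches: 186 × 23/21 = 203.71 → 204.
Rows: 715 × 25/28 = 638.39 → 638.

Cast on 204 stitches; work 638 rows.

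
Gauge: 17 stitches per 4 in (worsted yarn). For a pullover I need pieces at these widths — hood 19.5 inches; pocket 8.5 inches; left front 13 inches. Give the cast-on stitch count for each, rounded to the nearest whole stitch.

Rate = 17/4 = 4.25 sts per in.
hood: 19.5 × 4.25 = 82.88 → 83.
pocket: 8.5 × 4.25 = 36.12 → 36.
left front: 13 × 4.25 = 55.25 → 55.

hood 83; pocket 36; left front 55.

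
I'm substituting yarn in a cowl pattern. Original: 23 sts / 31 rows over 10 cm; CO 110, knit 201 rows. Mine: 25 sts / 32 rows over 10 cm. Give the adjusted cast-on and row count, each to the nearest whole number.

Stitches: 110 × 25/23 = 119.57 → 120.
Rows: 201 × 32/31 = 207.48 → 207.

Cast on 120 stitches; work 207 rows.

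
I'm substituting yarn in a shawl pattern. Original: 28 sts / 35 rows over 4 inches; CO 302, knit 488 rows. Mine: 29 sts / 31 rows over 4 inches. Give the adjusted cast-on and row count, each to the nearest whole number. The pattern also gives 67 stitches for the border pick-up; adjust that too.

Cast on 313 stitches; work 432 rows; border pick-up 69 stitches.

Stitches: 302 × 29/28 = 312.79 → 313.
Rows: 488 × 31/35 = 432.23 → 432.
border pick-up: 67 × 29/28 = 69.39 → 69.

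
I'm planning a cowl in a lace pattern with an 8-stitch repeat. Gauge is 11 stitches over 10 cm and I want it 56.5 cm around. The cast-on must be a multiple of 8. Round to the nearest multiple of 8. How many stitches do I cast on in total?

64 stitches.

11 / 10 = 1.1 sts per cm.
56.5 × 1.1 = 62.15 sts.
Nearest multiple of 8: 64.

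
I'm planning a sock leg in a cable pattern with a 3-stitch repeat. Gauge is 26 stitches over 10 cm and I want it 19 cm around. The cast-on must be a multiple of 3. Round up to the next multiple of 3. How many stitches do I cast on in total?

CO 51 sts.

26 / 10 = 2.6 sts per cm.
19 × 2.6 = 49.40 sts.
Next multiple of 3: 51.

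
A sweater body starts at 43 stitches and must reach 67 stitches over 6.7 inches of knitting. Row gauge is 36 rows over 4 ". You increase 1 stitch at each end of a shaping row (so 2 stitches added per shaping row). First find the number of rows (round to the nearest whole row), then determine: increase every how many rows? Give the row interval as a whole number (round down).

Increase every 5th row.

Rows = 6.7 × 9 = 60.3 → 60 rows.
Stitches to add: 24 → 12 shaping rows (at 2 st each).
60 / 12 = 5.00 → every 5 rows.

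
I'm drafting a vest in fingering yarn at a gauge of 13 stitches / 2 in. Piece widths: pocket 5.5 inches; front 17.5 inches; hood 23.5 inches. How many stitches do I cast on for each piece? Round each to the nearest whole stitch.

Rate = 13/2 = 6.5 sts per in.
pocket: 5.5 × 6.5 = 35.75 → 36.
front: 17.5 × 6.5 = 113.75 → 114.
hood: 23.5 × 6.5 = 152.75 → 153.

pocket 36; front 114; hood 153.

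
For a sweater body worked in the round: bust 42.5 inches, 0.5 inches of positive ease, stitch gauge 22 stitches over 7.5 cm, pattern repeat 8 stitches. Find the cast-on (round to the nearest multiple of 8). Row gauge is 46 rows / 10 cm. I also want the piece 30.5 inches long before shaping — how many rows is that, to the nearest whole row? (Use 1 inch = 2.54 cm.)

Cast on 320 stitches; work 356 rows.

Finished = 42.5 + 0.5 = 43 inches.
43 inches × 2.54 = 109.22 cm.
22/7.5 = 2.933 sts per cm; 109.22 × 2.933 = 320.38 sts.
Nearest multiple of 8 → 320.
30.5 inches = 77.47 cm; × 4.6 = 356.36 → 356 rows.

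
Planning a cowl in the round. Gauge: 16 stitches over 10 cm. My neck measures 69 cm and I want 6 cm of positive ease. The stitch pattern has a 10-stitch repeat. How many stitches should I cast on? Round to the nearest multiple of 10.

Cast on 120 stitches.

Finished = 69 + 6 = 75 cm.
16 / 10 = 1.6 sts/cm.
75 × 1.6 = 120.00 sts.
Nearest multiple of 10: 120.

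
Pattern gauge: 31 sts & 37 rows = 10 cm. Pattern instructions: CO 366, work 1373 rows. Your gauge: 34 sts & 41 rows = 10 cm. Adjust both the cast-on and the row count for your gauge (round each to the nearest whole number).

Stitches: 366 × 34/31 = 401.42 → 401.
Rows: 1373 × 41/37 = 1521.43 → 1521.

Cast on 401 stitches; work 1521 rows.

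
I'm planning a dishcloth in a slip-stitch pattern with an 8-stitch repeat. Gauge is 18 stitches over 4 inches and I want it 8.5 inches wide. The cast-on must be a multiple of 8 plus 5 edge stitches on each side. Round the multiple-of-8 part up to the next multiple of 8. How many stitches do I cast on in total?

18 / 4 = 4.5 sts per inch.
8.5 × 4.5 = 38.25 sts.
Less 10 edge sts → 28.25 for the repeat.
Next multiple of 8: 32.
Add back 10 edge sts → 42.

Cast on 42 stitches.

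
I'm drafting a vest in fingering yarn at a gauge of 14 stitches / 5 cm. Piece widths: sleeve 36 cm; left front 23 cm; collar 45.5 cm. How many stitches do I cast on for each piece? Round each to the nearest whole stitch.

sleeve 101; left front 64; collar 127.

Rate = 14/5 = 2.8 sts per cm.
sleeve: 36 × 2.8 = 100.80 → 101.
left front: 23 × 2.8 = 64.40 → 64.
collar: 45.5 × 2.8 = 127.40 → 127.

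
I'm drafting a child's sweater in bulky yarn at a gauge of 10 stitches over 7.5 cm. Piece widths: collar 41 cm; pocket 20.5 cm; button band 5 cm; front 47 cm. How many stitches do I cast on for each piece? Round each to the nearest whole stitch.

collar 55; pocket 27; button band 7; front 63.

Rate = 10/7.5 = 1.333 sts per cm.
collar: 41 × 1.333 = 54.67 → 55.
pocket: 20.5 × 1.333 = 27.33 → 27.
button band: 5 × 1.333 = 6.67 → 7.
front: 47 × 1.333 = 62.67 → 63.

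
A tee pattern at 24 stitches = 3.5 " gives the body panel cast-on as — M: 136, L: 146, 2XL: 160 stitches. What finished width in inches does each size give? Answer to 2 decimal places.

M 19.83 inches; L 21.29 inches; 2XL 23.33 inches.

24/3.5 = 6.857 sts per in.
M: 136 / 6.857 = 19.833 → 19.83 in.
L: 146 / 6.857 = 21.292 → 21.29 in.
2XL: 160 / 6.857 = 23.333 → 23.33 in.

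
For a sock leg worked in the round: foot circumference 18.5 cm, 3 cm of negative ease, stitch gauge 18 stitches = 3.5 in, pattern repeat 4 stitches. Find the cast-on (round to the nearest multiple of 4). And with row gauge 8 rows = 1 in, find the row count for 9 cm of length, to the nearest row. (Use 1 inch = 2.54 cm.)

Finished = 18.5 − 3 = 15.5 cm.
15.5 cm × 1/2.54 = 6.10 inches.
18/3.5 = 5.143 sts per in; 6.10 × 5.143 = 31.38 sts.
Nearest multiple of 4 → 32.
9 cm = 3.54 inches; × 8 = 28.35 → 28 rows.

Cast on 32 stitches; work 28 rows.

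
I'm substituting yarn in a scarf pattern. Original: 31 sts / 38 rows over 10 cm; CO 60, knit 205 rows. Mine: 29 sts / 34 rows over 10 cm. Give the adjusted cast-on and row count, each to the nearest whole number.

Stitches: 60 × 29/31 = 56.13 → 56.
Rows: 205 × 34/38 = 183.42 → 183.

Cast on 56 stitches; work 183 rows.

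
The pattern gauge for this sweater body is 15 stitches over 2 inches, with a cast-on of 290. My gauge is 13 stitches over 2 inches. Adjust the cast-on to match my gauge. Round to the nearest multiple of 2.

Scale factor = 13 / 15 = 0.867.
290 × 13 / 15 = 251.33 sts.
→ 252 sts.

CO 252 sts.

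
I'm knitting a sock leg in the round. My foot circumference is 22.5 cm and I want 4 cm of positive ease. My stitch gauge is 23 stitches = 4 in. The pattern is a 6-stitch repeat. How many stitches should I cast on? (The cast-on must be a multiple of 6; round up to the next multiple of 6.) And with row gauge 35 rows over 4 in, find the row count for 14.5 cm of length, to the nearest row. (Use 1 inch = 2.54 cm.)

Finished = 22.5 + 4 = 26.5 cm.
26.5 cm × 1/2.54 = 10.43 inches.
23/4 = 5.75 sts per in; 10.43 × 5.75 = 59.99 sts.
Next multiple of 6 → 60.
14.5 cm = 5.71 inches; × 8.75 = 49.95 → 50 rows.

Cast on 60 stitches; work 50 rows.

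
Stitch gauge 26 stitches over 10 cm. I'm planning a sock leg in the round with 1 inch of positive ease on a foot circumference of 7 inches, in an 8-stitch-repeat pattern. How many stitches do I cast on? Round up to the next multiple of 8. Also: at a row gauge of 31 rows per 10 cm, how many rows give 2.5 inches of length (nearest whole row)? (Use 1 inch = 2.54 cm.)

Cast on 56 stitches; work 20 rows.

Finished = 7 + 1 = 8 inches.
8 inches × 2.54 = 20.32 cm.
26/10 = 2.6 sts per cm; 20.32 × 2.6 = 52.83 sts.
Next multiple of 8 → 56.
2.5 inches = 6.35 cm; × 3.1 = 19.68 → 20 rows.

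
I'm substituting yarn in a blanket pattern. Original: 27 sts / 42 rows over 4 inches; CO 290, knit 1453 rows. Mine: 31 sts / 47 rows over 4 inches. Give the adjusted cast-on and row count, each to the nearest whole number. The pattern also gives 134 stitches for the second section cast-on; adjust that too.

Cast on 333 stitches; work 1626 rows; second section cast-on 154 stitches.

Stitches: 290 × 31/27 = 332.96 → 333.
Rows: 1453 × 47/42 = 1625.98 → 1626.
second section cast-on: 134 × 31/27 = 153.85 → 154.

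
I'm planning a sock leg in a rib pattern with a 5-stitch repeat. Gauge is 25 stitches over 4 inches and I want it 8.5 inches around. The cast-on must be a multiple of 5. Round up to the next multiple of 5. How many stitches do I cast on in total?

25 / 4 = 6.25 sts per inch.
8.5 × 6.25 = 53.12 sts.
Next multiple of 5: 55.

Cast on 55 stitches.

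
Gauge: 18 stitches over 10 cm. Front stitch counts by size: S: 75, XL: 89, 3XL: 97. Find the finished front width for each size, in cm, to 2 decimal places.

18/10 = 1.8 sts per cm.
S: 75 / 1.8 = 41.667 → 41.67 cm.
XL: 89 / 1.8 = 49.444 → 49.44 cm.
3XL: 97 / 1.8 = 53.889 → 53.89 cm.

S 41.67 cm; XL 49.44 cm; 3XL 53.89 cm.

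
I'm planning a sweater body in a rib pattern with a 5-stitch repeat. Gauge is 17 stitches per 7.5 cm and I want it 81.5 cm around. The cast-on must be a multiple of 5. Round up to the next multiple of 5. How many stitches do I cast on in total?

Cast on 185 stitches.

17 / 7.5 = 2.267 sts per cm.
81.5 × 2.267 = 184.73 sts.
Next multiple of 5: 185.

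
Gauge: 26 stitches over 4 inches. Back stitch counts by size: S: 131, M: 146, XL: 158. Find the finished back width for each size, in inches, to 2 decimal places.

26/4 = 6.5 sts per in.
S: 131 / 6.5 = 20.154 → 20.15 in.
M: 146 / 6.5 = 22.462 → 22.46 in.
XL: 158 / 6.5 = 24.308 → 24.31 in.

S 20.15 inches; M 22.46 inches; XL 24.31 inches.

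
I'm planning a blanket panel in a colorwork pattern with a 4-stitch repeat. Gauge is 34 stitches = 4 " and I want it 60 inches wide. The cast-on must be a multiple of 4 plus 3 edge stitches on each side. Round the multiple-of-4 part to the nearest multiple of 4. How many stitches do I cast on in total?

34 / 4 = 8.5 sts per inch.
60 × 8.5 = 510.00 sts.
Less 6 edge sts → 504.00 for the repeat.
Nearest multiple of 4: 504.
Add back 6 edge sts → 510.

510 stitches.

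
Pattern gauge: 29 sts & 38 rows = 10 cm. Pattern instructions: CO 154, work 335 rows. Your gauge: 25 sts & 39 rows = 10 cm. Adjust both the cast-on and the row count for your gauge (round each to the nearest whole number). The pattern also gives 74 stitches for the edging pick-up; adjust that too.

Stitches: 154 × 25/29 = 132.76 → 133.
Rows: 335 × 39/38 = 343.82 → 344.
edging pick-up: 74 × 25/29 = 63.79 → 64.

Cast on 133 stitches; work 344 rows; edging pick-up 64 stitches.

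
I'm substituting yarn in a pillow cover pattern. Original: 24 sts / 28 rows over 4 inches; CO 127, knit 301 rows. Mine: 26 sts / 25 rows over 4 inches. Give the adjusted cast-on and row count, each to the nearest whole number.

Cast on 138 stitches; work 269 rows.

Stitches: 127 × 26/24 = 137.58 → 138.
Rows: 301 × 25/28 = 268.75 → 269.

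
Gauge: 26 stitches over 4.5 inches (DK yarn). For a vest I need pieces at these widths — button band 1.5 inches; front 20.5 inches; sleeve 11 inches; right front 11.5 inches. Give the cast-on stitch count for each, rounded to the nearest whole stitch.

button band 9; front 118; sleeve 64; right front 66.

Rate = 26/4.5 = 5.778 sts per in.
button band: 1.5 × 5.778 = 8.67 → 9.
front: 20.5 × 5.778 = 118.44 → 118.
sleeve: 11 × 5.778 = 63.56 → 64.
right front: 11.5 × 5.778 = 66.44 → 66.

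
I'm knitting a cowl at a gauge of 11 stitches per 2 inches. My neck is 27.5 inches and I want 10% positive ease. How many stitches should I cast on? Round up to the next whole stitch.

Finished = 27.5 × 1.10 = 30.25 in.
11 / 2 = 5.5 sts per inch.
30.25 × 5.5 = 166.38 sts.
→ 167 sts.

Cast on 167 stitches.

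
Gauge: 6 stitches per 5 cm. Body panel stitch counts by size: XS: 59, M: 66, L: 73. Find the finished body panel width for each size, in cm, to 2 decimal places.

6/5 = 1.2 sts per cm.
XS: 59 / 1.2 = 49.167 → 49.17 cm.
M: 66 / 1.2 = 55.000 → 55.00 cm.
L: 73 / 1.2 = 60.833 → 60.83 cm.

XS 49.17 cm; M 55.00 cm; L 60.83 cm.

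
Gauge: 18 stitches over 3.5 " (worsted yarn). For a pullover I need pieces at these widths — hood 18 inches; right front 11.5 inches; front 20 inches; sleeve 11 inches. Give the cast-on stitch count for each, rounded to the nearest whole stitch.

hood 93; right front 59; front 103; sleeve 57.

Rate = 18/3.5 = 5.143 sts per in.
hood: 18 × 5.143 = 92.57 → 93.
right front: 11.5 × 5.143 = 59.14 → 59.
front: 20 × 5.143 = 102.86 → 103.
sleeve: 11 × 5.143 = 56.57 → 57.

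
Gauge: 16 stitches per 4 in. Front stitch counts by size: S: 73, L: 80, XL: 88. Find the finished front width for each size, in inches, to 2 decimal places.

16/4 = 4 sts per in.
S: 73 / 4 = 18.250 → 18.25 in.
L: 80 / 4 = 20.000 → 20.00 in.
XL: 88 / 4 = 22.000 → 22.00 in.

S 18.25 inches; L 20.00 inches; XL 22.00 inches.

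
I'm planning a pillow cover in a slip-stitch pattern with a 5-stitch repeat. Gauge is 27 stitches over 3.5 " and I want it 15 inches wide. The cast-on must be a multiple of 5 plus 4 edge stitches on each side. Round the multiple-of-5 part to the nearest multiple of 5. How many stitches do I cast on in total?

Cast on 118 stitches.

27 / 3.5 = 7.714 sts per inch.
15 × 7.714 = 115.71 sts.
Less 8 edge sts → 107.71 for the repeat.
Nearest multiple of 5: 110.
Add back 8 edge sts → 118.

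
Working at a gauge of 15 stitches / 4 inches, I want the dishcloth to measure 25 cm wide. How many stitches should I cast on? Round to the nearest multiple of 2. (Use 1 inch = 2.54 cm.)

25 cm = 9.84 in.
15 stitches / 4 in = 3.75 stitches per inch.
9.84 × 3.75 = 36.91 stitches.
Round to nearest multiple of 2 → 36.

36 stitches.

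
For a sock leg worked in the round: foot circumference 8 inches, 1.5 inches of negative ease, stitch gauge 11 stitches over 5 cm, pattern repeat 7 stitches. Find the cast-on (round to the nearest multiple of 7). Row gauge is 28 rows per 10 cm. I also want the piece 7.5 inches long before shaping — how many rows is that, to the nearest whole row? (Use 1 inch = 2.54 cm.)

Cast on 35 stitches; work 53 rows.

Finished = 8 − 1.5 = 6.5 inches.
6.5 inches × 2.54 = 16.51 cm.
11/5 = 2.2 sts per cm; 16.51 × 2.2 = 36.32 sts.
Nearest multiple of 7 → 35.
7.5 inches = 19.05 cm; × 2.8 = 53.34 → 53 rows.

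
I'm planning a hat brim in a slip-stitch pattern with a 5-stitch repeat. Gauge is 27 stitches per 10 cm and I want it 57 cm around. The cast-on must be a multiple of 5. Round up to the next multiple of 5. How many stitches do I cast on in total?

Cast on 155 stitches.

27 / 10 = 2.7 sts per cm.
57 × 2.7 = 153.90 sts.
Next multiple of 5: 155.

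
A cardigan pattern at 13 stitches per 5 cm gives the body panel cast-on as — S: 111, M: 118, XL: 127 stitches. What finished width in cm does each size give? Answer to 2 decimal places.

13/5 = 2.6 sts per cm.
S: 111 / 2.6 = 42.692 → 42.69 cm.
M: 118 / 2.6 = 45.385 → 45.38 cm.
XL: 127 / 2.6 = 48.846 → 48.85 cm.

S 42.69 cm; M 45.38 cm; XL 48.85 cm.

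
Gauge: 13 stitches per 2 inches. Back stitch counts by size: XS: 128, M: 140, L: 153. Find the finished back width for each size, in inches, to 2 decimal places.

XS 19.69 inches; M 21.54 inches; L 23.54 inches.

13/2 = 6.5 sts per in.
XS: 128 / 6.5 = 19.692 → 19.69 in.
M: 140 / 6.5 = 21.538 → 21.54 in.
L: 153 / 6.5 = 23.538 → 23.54 in.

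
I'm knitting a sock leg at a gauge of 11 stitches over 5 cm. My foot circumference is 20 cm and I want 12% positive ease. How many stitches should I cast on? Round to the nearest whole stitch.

Finished = 20 × 1.12 = 22.40 cm.
11 / 5 = 2.2 sts per cm.
22.40 × 2.2 = 49.28 sts.
→ 49 sts.

CO 49 sts.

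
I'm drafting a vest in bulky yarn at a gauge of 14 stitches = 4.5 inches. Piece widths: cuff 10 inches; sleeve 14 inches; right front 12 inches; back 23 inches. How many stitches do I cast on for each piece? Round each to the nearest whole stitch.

cuff 31; sleeve 44; right front 37; back 72.

Rate = 14/4.5 = 3.111 sts per in.
cuff: 10 × 3.111 = 31.11 → 31.
sleeve: 14 × 3.111 = 43.56 → 44.
right front: 12 × 3.111 = 37.33 → 37.
back: 23 × 3.111 = 71.56 → 72.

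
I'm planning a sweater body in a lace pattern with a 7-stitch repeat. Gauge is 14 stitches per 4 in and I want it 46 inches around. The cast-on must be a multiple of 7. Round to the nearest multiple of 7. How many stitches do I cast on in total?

Cast on 161 stitches.

14 / 4 = 3.5 sts per inch.
46 × 3.5 = 161.00 sts.
Nearest multiple of 7: 161.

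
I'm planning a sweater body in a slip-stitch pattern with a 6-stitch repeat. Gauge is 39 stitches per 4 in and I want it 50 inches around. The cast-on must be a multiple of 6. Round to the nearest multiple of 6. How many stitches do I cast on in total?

CO 486 sts.

39 / 4 = 9.75 sts per inch.
50 × 9.75 = 487.50 sts.
Nearest multiple of 6: 486.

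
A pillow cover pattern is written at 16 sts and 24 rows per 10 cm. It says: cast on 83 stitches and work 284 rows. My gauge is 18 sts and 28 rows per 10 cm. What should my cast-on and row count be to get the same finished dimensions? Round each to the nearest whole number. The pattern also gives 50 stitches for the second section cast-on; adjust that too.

Stitches: 83 × 18/16 = 93.38 → 93.
Rows: 284 × 28/24 = 331.33 → 331.
second section cast-on: 50 × 18/16 = 56.25 → 56.

Cast on 93 stitches; work 331 rows; second section cast-on 56 stitches.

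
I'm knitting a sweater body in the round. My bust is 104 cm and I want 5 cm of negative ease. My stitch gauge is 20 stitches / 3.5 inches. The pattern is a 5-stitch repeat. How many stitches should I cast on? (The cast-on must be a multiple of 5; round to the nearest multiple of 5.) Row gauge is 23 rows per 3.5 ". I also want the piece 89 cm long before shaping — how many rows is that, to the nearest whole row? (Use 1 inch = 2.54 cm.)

Cast on 225 stitches; work 230 rows.

Finished = 104 − 5 = 99 cm.
99 cm × 1/2.54 = 38.98 inches.
20/3.5 = 5.714 sts per in; 38.98 × 5.714 = 222.72 sts.
Nearest multiple of 5 → 225.
89 cm = 35.04 inches; × 6.571 = 230.26 → 230 rows.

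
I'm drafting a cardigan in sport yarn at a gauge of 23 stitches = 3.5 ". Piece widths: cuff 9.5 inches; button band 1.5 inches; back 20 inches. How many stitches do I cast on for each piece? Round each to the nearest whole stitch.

Rate = 23/3.5 = 6.571 sts per in.
cuff: 9.5 × 6.571 = 62.43 → 62.
button band: 1.5 × 6.571 = 9.86 → 10.
back: 20 × 6.571 = 131.43 → 131.

cuff 62; button band 10; back 131.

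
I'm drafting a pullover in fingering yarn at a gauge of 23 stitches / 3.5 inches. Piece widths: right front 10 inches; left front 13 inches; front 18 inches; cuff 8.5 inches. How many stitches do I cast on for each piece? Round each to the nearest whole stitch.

right front 66; left front 85; front 118; cuff 56.

Rate = 23/3.5 = 6.571 sts per in.
right front: 10 × 6.571 = 65.71 → 66.
left front: 13 × 6.571 = 85.43 → 85.
front: 18 × 6.571 = 118.29 → 118.
cuff: 8.5 × 6.571 = 55.86 → 56.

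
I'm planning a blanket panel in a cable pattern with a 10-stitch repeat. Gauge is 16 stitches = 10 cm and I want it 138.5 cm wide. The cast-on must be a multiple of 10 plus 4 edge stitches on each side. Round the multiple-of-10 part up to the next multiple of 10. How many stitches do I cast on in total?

Cast on 228 stitches.

16 / 10 = 1.6 sts per cm.
138.5 × 1.6 = 221.60 sts.
Less 8 edge sts → 213.60 for the repeat.
Next multiple of 10: 220.
Add back 8 edge sts → 228.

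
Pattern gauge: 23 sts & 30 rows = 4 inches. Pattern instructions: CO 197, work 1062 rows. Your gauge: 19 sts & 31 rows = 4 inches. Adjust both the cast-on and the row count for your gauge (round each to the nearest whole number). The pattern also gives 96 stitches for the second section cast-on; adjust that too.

Cast on 163 stitches; work 1097 rows; second section cast-on 79 stitches.

Stitches: 197 × 19/23 = 162.74 → 163.
Rows: 1062 × 31/30 = 1097.40 → 1097.
second section cast-on: 96 × 19/23 = 79.30 → 79.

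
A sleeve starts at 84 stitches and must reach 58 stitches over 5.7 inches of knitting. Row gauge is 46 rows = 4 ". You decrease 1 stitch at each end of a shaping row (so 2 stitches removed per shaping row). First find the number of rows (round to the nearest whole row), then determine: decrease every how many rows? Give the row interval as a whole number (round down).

Decrease every 5th row.

Rows = 5.7 × 11.5 = 65.5 → 66 rows.
Stitches to remove: 26 → 13 shaping rows (at 2 st each).
66 / 13 = 5.08 → every 5 rows.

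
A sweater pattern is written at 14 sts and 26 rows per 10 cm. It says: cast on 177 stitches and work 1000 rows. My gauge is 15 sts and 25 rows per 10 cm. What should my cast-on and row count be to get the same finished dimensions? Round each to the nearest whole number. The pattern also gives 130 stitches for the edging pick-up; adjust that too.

Stitches: 177 × 15/14 = 189.64 → 190.
Rows: 1000 × 25/26 = 961.54 → 962.
edging pick-up: 130 × 15/14 = 139.29 → 139.

Cast on 190 stitches; work 962 rows; edging pick-up 139 stitches.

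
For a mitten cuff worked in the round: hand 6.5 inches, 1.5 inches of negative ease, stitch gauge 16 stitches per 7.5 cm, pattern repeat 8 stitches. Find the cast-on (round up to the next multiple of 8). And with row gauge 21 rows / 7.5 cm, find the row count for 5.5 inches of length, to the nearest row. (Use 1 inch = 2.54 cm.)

Cast on 32 stitches; work 39 rows.

Finished = 6.5 − 1.5 = 5 inches.
5 inches × 2.54 = 12.70 cm.
16/7.5 = 2.133 sts per cm; 12.70 × 2.133 = 27.09 sts.
Next multiple of 8 → 32.
5.5 inches = 13.97 cm; × 2.8 = 39.12 → 39 rows.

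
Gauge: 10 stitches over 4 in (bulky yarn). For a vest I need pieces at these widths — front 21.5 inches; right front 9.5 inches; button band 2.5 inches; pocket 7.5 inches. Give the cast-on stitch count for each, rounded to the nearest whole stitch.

front 54; right front 24; button band 6; pocket 19.

Rate = 10/4 = 2.5 sts per in.
front: 21.5 × 2.5 = 53.75 → 54.
right front: 9.5 × 2.5 = 23.75 → 24.
button band: 2.5 × 2.5 = 6.25 → 6.
pocket: 7.5 × 2.5 = 18.75 → 19.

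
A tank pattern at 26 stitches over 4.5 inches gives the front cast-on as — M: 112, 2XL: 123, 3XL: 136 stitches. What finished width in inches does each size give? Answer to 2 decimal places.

26/4.5 = 5.778 sts per in.
M: 112 / 5.778 = 19.385 → 19.38 in.
2XL: 123 / 5.778 = 21.288 → 21.29 in.
3XL: 136 / 5.778 = 23.538 → 23.54 in.

M 19.38 inches; 2XL 21.29 inches; 3XL 23.54 inches.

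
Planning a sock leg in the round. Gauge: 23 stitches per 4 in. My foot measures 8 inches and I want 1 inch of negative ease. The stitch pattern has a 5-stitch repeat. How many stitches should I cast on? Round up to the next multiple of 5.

Cast on 45 stitches.

Finished = 8 − 1 = 7 inches.
23 / 4 = 5.75 sts/in.
7 × 5.75 = 40.25 sts.
Next multiple of 5: 45.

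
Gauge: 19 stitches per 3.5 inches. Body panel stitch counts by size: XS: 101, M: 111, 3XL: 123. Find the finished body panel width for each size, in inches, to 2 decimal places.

19/3.5 = 5.429 sts per in.
XS: 101 / 5.429 = 18.605 → 18.61 in.
M: 111 / 5.429 = 20.447 → 20.45 in.
3XL: 123 / 5.429 = 22.658 → 22.66 in.

XS 18.61 inches; M 20.45 inches; 3XL 22.66 inches.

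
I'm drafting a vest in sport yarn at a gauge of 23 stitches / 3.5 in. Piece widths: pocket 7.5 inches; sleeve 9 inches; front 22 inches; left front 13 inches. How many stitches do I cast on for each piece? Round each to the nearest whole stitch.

pocket 49; sleeve 59; front 145; left front 85.

Rate = 23/3.5 = 6.571 sts per in.
pocket: 7.5 × 6.571 = 49.29 → 49.
sleeve: 9 × 6.571 = 59.14 → 59.
front: 22 × 6.571 = 144.57 → 145.
left front: 13 × 6.571 = 85.43 → 85.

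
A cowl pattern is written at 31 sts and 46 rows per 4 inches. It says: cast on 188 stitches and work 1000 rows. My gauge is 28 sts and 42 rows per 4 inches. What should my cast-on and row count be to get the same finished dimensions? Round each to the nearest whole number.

Cast on 170 stitches; work 913 rows.

Stitches: 188 × 28/31 = 169.81 → 170.
Rows: 1000 × 42/46 = 913.04 → 913.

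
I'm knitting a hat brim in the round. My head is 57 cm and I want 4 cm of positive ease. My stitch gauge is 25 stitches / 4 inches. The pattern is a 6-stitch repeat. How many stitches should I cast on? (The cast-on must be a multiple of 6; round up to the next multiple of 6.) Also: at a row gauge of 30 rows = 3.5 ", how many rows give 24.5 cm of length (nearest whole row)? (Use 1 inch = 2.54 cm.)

Cast on 156 stitches; work 83 rows.

Finished = 57 + 4 = 61 cm.
61 cm × 1/2.54 = 24.02 inches.
25/4 = 6.25 sts per in; 24.02 × 6.25 = 150.10 sts.
Next multiple of 6 → 156.
24.5 cm = 9.65 inches; × 8.571 = 82.68 → 83 rows.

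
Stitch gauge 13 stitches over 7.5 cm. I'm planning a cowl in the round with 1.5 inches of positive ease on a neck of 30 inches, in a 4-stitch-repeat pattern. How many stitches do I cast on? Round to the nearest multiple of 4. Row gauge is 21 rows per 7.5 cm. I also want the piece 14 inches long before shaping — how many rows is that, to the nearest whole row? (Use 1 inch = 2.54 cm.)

Cast on 140 stitches; work 100 rows.

Finished = 30 + 1.5 = 31.5 inches.
31.5 inches × 2.54 = 80.01 cm.
13/7.5 = 1.733 sts per cm; 80.01 × 1.733 = 138.68 sts.
Nearest multiple of 4 → 140.
14 inches = 35.56 cm; × 2.8 = 99.57 → 100 rows.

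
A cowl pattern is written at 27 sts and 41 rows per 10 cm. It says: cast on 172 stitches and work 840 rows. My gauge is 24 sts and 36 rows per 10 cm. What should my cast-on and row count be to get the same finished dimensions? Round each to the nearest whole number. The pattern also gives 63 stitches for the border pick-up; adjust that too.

Stitches: 172 × 24/27 = 152.89 → 153.
Rows: 840 × 36/41 = 737.56 → 738.
border pick-up: 63 × 24/27 = 56.00 → 56.

Cast on 153 stitches; work 738 rows; border pick-up 56 stitches.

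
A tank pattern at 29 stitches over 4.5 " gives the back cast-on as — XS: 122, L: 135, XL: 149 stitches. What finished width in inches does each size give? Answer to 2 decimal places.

XS 18.93 inches; L 20.95 inches; XL 23.12 inches.

29/4.5 = 6.444 sts per in.
XS: 122 / 6.444 = 18.931 → 18.93 in.
L: 135 / 6.444 = 20.948 → 20.95 in.
XL: 149 / 6.444 = 23.121 → 23.12 in.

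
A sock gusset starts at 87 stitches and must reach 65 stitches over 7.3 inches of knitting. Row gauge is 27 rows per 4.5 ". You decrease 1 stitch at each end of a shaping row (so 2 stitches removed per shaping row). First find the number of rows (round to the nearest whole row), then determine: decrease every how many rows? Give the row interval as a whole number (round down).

Rows = 7.3 × 6 = 43.8 → 44 rows.
Stitches to remove: 22 → 11 shaping rows (at 2 st each).
44 / 11 = 4.00 → every 4 rows.

Decrease every 4th row.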